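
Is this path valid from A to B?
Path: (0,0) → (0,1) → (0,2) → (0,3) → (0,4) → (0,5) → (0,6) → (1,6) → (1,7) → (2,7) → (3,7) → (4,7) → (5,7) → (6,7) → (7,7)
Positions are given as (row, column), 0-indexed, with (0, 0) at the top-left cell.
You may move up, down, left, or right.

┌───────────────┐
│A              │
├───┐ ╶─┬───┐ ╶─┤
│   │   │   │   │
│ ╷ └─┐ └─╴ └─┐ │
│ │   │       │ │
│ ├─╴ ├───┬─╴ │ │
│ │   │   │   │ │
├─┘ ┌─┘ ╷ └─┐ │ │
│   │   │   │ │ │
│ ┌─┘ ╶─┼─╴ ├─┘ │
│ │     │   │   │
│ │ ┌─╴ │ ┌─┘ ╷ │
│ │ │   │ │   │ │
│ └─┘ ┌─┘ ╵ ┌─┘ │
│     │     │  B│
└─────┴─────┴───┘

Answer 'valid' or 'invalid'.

Checking path validity:
Result: All consecutive moves are passable.

valid

Correct solution:

┌───────────────┐
│A → → → → → ↓  │
├───┐ ╶─┬───┐ ╶─┤
│   │   │   │↳ ↓│
│ ╷ └─┐ └─╴ └─┐ │
│ │   │       │↓│
│ ├─╴ ├───┬─╴ │ │
│ │   │   │   │↓│
├─┘ ┌─┘ ╷ └─┐ │ │
│   │   │   │ │↓│
│ ┌─┘ ╶─┼─╴ ├─┘ │
│ │     │   │  ↓│
│ │ ┌─╴ │ ┌─┘ ╷ │
│ │ │   │ │   │↓│
│ └─┘ ┌─┘ ╵ ┌─┘ │
│     │     │  B│
└─────┴─────┴───┘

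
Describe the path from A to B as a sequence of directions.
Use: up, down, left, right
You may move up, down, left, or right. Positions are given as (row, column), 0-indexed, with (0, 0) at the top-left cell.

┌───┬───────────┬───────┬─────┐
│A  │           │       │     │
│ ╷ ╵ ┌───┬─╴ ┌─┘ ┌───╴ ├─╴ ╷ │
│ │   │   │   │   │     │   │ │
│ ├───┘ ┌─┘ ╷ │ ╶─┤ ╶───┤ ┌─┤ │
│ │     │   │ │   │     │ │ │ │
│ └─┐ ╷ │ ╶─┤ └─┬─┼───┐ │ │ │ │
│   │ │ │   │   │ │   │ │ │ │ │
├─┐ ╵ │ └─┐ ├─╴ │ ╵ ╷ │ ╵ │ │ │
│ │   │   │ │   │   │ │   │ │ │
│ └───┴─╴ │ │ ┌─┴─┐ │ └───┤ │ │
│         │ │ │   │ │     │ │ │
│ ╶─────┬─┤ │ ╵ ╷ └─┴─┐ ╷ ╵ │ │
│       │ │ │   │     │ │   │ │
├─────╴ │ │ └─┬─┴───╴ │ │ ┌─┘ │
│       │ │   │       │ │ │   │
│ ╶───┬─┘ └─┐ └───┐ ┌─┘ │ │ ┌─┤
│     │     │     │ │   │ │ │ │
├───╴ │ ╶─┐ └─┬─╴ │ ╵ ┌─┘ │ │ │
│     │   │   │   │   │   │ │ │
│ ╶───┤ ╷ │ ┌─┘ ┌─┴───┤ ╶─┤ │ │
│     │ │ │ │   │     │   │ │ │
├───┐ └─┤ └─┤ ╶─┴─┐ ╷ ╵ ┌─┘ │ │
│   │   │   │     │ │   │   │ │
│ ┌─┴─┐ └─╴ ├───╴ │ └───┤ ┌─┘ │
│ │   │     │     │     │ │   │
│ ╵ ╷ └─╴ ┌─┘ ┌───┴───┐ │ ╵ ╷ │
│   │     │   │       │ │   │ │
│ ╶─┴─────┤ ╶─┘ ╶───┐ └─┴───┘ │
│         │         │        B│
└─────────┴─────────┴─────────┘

Finding the path and converting it to directions:
Path through cells: (0,0) → (0,1) → (1,1) → (1,2) → (0,2) → (0,3) → (0,4) → (0,5) → (0,6) → (1,6) → (1,5) → (2,5) → (2,4) → (3,4) → (3,5) → (4,5) → (5,5) → (6,5) → (7,5) → (7,6) → (8,6) → (8,7) → (8,8) → (9,8) → (9,7) → (10,7) → (10,6) → (11,6) → (11,7) → (11,8) → (12,8) → (12,7) → (12,6) → (13,6) → (13,5) → (14,5) → (14,6) → (14,7) → (13,7) → (13,8) → (13,9) → (13,10) → (14,10) → (14,11) → (14,12) → (14,13) → (14,14)
Directions: right, down, right, up, right, right, right, right, down, left, down, left, down, right, down, down, down, down, right, down, right, right, down, left, down, left, down, right, right, down, left, left, down, left, down, right, right, up, right, right, right, down, right, right, right, right

Solution:

┌───┬───────────┬───────┬─────┐
│A ↓│↱ → → → ↓  │       │     │
│ ╷ ╵ ┌───┬─╴ ┌─┘ ┌───╴ ├─╴ ╷ │
│ │↳ ↑│   │↓ ↲│   │     │   │ │
│ ├───┘ ┌─┘ ╷ │ ╶─┤ ╶───┤ ┌─┤ │
│ │     │↓ ↲│ │   │     │ │ │ │
│ └─┐ ╷ │ ╶─┤ └─┬─┼───┐ │ │ │ │
│   │ │ │↳ ↓│   │ │   │ │ │ │ │
├─┐ ╵ │ └─┐ ├─╴ │ ╵ ╷ │ ╵ │ │ │
│ │   │   │↓│   │   │ │   │ │ │
│ └───┴─╴ │ │ ┌─┴─┐ │ └───┤ │ │
│         │↓│ │   │ │     │ │ │
│ ╶─────┬─┤ │ ╵ ╷ └─┴─┐ ╷ ╵ │ │
│       │ │↓│   │     │ │   │ │
├─────╴ │ │ └─┬─┴───╴ │ │ ┌─┘ │
│       │ │↳ ↓│       │ │ │   │
│ ╶───┬─┘ └─┐ └───┐ ┌─┘ │ │ ┌─┤
│     │     │↳ → ↓│ │   │ │ │ │
├───╴ │ ╶─┐ └─┬─╴ │ ╵ ┌─┘ │ │ │
│     │   │   │↓ ↲│   │   │ │ │
│ ╶───┤ ╷ │ ┌─┘ ┌─┴───┤ ╶─┤ │ │
│     │ │ │ │↓ ↲│     │   │ │ │
├───┐ └─┤ └─┤ ╶─┴─┐ ╷ ╵ ┌─┘ │ │
│   │   │   │↳ → ↓│ │   │   │ │
│ ┌─┴─┐ └─╴ ├───╴ │ └───┤ ┌─┘ │
│ │   │     │↓ ← ↲│     │ │   │
│ ╵ ╷ └─╴ ┌─┘ ┌───┴───┐ │ ╵ ╷ │
│   │     │↓ ↲│↱ → → ↓│ │   │ │
│ ╶─┴─────┤ ╶─┘ ╶───┐ └─┴───┘ │
│         │↳ → ↑    │↳ → → → B│
└─────────┴─────────┴─────────┘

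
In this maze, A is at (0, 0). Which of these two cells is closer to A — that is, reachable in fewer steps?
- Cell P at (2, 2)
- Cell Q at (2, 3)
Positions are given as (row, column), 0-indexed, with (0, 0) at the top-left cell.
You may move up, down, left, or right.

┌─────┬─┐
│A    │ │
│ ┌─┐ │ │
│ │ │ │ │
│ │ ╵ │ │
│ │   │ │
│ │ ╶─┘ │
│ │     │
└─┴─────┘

Shortest path A → P at (2, 2): 4 steps
Shortest path A → Q at (2, 3): 9 steps

P is closer (4 steps vs 9 steps).

Path to P:

┌─────┬─┐
│A → ↓│ │
│ ┌─┐ │ │
│ │ │↓│ │
│ │ ╵ │ │
│ │  P│ │
│ │ ╶─┘ │
│ │     │
└─┴─────┘

Path to Q:

┌─────┬─┐
│A → ↓│ │
│ ┌─┐ │ │
│ │ │↓│ │
│ │ ╵ │ │
│ │↓ ↲│Q│
│ │ ╶─┘ │
│ │↳ → ↑│
└─┴─────┘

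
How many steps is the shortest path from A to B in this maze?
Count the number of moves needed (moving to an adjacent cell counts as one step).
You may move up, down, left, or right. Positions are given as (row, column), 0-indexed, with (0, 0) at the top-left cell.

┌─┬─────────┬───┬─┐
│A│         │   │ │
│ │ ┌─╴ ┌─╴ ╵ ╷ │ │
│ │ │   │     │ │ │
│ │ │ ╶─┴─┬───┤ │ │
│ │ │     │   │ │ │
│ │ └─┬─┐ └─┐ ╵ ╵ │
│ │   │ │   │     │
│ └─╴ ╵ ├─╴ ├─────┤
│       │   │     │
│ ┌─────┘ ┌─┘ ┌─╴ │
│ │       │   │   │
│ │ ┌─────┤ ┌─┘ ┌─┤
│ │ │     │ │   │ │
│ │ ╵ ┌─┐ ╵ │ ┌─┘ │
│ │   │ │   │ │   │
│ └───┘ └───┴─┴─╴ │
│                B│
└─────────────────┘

Using BFS to find shortest path:
Start: (0, 0), End: (8, 8)
Path found:
(0,0) → (1,0) → (2,0) → (3,0) → (4,0) → (5,0) → (6,0) → (7,0) → (8,0) → (8,1) → (8,2) → (8,3) → (8,4) → (8,5) → (8,6) → (8,7) → (8,8)
Number of steps: 16

Solution:

┌─┬─────────┬───┬─┐
│A│         │   │ │
│ │ ┌─╴ ┌─╴ ╵ ╷ │ │
│↓│ │   │     │ │ │
│ │ │ ╶─┴─┬───┤ │ │
│↓│ │     │   │ │ │
│ │ └─┬─┐ └─┐ ╵ ╵ │
│↓│   │ │   │     │
│ └─╴ ╵ ├─╴ ├─────┤
│↓      │   │     │
│ ┌─────┘ ┌─┘ ┌─╴ │
│↓│       │   │   │
│ │ ┌─────┤ ┌─┘ ┌─┤
│↓│ │     │ │   │ │
│ │ ╵ ┌─┐ ╵ │ ┌─┘ │
│↓│   │ │   │ │   │
│ └───┘ └───┴─┴─╴ │
│↳ → → → → → → → B│
└─────────────────┘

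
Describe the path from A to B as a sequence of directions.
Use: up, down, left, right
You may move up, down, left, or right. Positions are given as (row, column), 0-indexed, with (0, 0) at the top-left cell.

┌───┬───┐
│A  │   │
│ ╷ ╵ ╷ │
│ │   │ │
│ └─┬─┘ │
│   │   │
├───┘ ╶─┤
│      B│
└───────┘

Finding the path and converting it to directions:
Path through cells: (0,0) → (0,1) → (1,1) → (1,2) → (0,2) → (0,3) → (1,3) → (2,3) → (2,2) → (3,2) → (3,3)
Directions: right, down, right, up, right, down, down, left, down, right

Solution:

┌───┬───┐
│A ↓│↱ ↓│
│ ╷ ╵ ╷ │
│ │↳ ↑│↓│
│ └─┬─┘ │
│   │↓ ↲│
├───┘ ╶─┤
│    ↳ B│
└───────┘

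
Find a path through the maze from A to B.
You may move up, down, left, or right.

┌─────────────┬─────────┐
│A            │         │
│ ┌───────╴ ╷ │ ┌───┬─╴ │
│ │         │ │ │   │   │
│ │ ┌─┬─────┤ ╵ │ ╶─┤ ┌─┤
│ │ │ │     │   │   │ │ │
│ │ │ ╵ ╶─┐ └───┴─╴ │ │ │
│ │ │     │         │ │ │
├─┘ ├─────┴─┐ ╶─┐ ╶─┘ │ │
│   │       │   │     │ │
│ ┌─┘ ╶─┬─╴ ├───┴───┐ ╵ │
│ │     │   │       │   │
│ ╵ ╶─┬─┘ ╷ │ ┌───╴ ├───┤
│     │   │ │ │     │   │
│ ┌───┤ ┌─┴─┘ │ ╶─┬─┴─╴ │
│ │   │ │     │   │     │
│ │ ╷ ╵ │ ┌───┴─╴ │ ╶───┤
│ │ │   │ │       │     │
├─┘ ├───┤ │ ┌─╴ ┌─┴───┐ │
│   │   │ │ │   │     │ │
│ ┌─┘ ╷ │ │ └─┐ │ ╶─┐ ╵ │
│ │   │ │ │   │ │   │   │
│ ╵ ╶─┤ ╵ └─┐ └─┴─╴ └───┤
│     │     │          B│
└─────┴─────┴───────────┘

Finding the shortest path through the maze:
Path length: 74 steps
Directions: right → right → right → right → right → down → left → left → left → left → down → down → down → left → down → down → right → up → right → up → right → right → right → down → left → down → left → down → down → left → up → left → down → down → left → down → down → right → up → right → up → right → down → down → right → up → up → up → up → right → right → up → up → right → right → right → down → left → left → down → right → down → left → left → left → down → down → right → down → right → right → right → right → right

Solution:

┌─────────────┬─────────┐
│A → → → → ↓  │         │
│ ┌───────╴ ╷ │ ┌───┬─╴ │
│ │↓ ← ← ← ↲│ │ │   │   │
│ │ ┌─┬─────┤ ╵ │ ╶─┤ ┌─┤
│ │↓│ │     │   │   │ │ │
│ │ │ ╵ ╶─┐ └───┴─╴ │ │ │
│ │↓│     │         │ │ │
├─┘ ├─────┴─┐ ╶─┐ ╶─┘ │ │
│↓ ↲│↱ → → ↓│   │     │ │
│ ┌─┘ ╶─┬─╴ ├───┴───┐ ╵ │
│↓│↱ ↑  │↓ ↲│↱ → → ↓│   │
│ ╵ ╶─┬─┘ ╷ │ ┌───╴ ├───┤
│↳ ↑  │↓ ↲│ │↑│↓ ← ↲│   │
│ ┌───┤ ┌─┴─┘ │ ╶─┬─┴─╴ │
│ │↓ ↰│↓│↱ → ↑│↳ ↓│     │
│ │ ╷ ╵ │ ┌───┴─╴ │ ╶───┤
│ │↓│↑ ↲│↑│↓ ← ← ↲│     │
├─┘ ├───┤ │ ┌─╴ ┌─┴───┐ │
│↓ ↲│↱ ↓│↑│↓│   │     │ │
│ ┌─┘ ╷ │ │ └─┐ │ ╶─┐ ╵ │
│↓│↱ ↑│↓│↑│↳ ↓│ │   │   │
│ ╵ ╶─┤ ╵ └─┐ └─┴─╴ └───┤
│↳ ↑  │↳ ↑  │↳ → → → → B│
└─────┴─────┴───────────┘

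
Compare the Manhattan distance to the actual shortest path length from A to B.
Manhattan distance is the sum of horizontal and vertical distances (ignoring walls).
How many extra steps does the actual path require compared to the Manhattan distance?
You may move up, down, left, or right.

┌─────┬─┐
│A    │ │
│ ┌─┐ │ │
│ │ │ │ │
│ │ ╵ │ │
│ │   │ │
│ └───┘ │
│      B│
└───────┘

Manhattan distance: |3 - 0| + |3 - 0| = 6
Actual path length: 6
Extra steps: 6 - 6 = 0

Solution:

┌─────┬─┐
│A    │ │
│ ┌─┐ │ │
│↓│ │ │ │
│ │ ╵ │ │
│↓│   │ │
│ └───┘ │
│↳ → → B│
└───────┘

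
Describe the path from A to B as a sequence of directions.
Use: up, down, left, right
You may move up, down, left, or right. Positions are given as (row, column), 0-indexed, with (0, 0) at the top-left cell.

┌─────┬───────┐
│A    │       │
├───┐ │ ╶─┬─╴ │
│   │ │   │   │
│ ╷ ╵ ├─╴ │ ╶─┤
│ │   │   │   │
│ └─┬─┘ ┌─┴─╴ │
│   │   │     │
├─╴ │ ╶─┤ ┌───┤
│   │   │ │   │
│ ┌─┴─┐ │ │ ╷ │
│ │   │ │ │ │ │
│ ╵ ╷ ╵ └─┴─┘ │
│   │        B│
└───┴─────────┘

Finding the path and converting it to directions:
Path through cells: (0,0) → (0,1) → (0,2) → (1,2) → (2,2) → (2,1) → (1,1) → (1,0) → (2,0) → (3,0) → (3,1) → (4,1) → (4,0) → (5,0) → (6,0) → (6,1) → (5,1) → (5,2) → (6,2) → (6,3) → (6,4) → (6,5) → (6,6)
Directions: right, right, down, down, left, up, left, down, down, right, down, left, down, down, right, up, right, down, right, right, right, right

Solution:

┌─────┬───────┐
│A → ↓│       │
├───┐ │ ╶─┬─╴ │
│↓ ↰│↓│   │   │
│ ╷ ╵ ├─╴ │ ╶─┤
│↓│↑ ↲│   │   │
│ └─┬─┘ ┌─┴─╴ │
│↳ ↓│   │     │
├─╴ │ ╶─┤ ┌───┤
│↓ ↲│   │ │   │
│ ┌─┴─┐ │ │ ╷ │
│↓│↱ ↓│ │ │ │ │
│ ╵ ╷ ╵ └─┴─┘ │
│↳ ↑│↳ → → → B│
└───┴─────────┘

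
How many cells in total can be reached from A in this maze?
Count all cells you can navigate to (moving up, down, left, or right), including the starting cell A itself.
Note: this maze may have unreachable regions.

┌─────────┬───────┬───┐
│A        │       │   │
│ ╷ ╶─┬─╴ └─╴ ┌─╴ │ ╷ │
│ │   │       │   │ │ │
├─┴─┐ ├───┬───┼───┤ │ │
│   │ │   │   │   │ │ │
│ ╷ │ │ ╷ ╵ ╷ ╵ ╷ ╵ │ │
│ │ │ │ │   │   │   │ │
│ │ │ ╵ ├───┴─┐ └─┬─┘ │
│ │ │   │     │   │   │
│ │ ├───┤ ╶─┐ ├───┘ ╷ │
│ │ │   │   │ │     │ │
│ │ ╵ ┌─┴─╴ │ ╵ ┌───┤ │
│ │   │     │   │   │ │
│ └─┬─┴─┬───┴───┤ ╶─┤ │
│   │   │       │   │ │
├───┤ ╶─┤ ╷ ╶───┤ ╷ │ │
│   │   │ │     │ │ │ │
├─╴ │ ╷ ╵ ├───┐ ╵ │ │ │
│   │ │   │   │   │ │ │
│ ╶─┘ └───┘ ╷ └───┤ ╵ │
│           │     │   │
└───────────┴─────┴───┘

Using BFS/flood-fill to find all reachable cells from A:
Maze size: 11 × 11 = 121 total cells
15 cell(s) are walled off and cannot be reached from A.
Reachable cells: 106

Reachable region (· marks reachable cells):

┌─────────┬───────┬───┐
│A · · · ·│· · · ·│· ·│
│ ╷ ╶─┬─╴ └─╴ ┌─╴ │ ╷ │
│·│· ·│· · · ·│· ·│·│·│
├─┴─┐ ├───┬───┼───┤ │ │
│   │·│· ·│· ·│· ·│·│·│
│ ╷ │ │ ╷ ╵ ╷ ╵ ╷ ╵ │ │
│ │ │·│·│· ·│· ·│· ·│·│
│ │ │ ╵ ├───┴─┐ └─┬─┘ │
│ │ │· ·│· · ·│· ·│· ·│
│ │ ├───┤ ╶─┐ ├───┘ ╷ │
│ │ │   │· ·│·│· · ·│·│
│ │ ╵ ┌─┴─╴ │ ╵ ┌───┤ │
│ │   │· · ·│· ·│· ·│·│
│ └─┬─┴─┬───┴───┤ ╶─┤ │
│   │· ·│· · · ·│· ·│·│
├───┤ ╶─┤ ╷ ╶───┤ ╷ │ │
│· ·│· ·│·│· · ·│·│·│·│
├─╴ │ ╷ ╵ ├───┐ ╵ │ │ │
│· ·│·│· ·│· ·│· ·│·│·│
│ ╶─┘ └───┘ ╷ └───┤ ╵ │
│· · · · · ·│· · ·│· ·│
└───────────┴─────┴───┘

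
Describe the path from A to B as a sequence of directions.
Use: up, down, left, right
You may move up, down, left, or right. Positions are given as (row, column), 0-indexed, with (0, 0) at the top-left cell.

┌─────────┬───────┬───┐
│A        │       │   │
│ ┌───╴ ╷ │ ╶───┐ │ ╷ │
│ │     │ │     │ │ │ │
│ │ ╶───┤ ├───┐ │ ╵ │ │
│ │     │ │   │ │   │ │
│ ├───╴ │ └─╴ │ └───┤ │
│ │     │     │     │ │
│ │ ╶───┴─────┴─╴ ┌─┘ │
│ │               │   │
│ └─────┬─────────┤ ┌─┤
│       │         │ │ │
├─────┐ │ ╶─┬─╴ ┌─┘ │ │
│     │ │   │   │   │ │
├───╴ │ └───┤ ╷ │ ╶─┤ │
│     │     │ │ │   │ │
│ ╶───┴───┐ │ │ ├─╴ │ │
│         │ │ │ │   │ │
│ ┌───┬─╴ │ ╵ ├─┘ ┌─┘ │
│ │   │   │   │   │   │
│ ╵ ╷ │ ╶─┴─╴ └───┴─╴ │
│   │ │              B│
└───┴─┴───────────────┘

Finding the path and converting it to directions:
Path through cells: (0,0) → (1,0) → (2,0) → (3,0) → (4,0) → (5,0) → (5,1) → (5,2) → (5,3) → (6,3) → (7,3) → (7,4) → (7,5) → (8,5) → (9,5) → (9,6) → (10,6) → (10,7) → (10,8) → (10,9) → (10,10)
Directions: down, down, down, down, down, right, right, right, down, down, right, right, down, down, right, down, right, right, right, right

Solution:

┌─────────┬───────┬───┐
│A        │       │   │
│ ┌───╴ ╷ │ ╶───┐ │ ╷ │
│↓│     │ │     │ │ │ │
│ │ ╶───┤ ├───┐ │ ╵ │ │
│↓│     │ │   │ │   │ │
│ ├───╴ │ └─╴ │ └───┤ │
│↓│     │     │     │ │
│ │ ╶───┴─────┴─╴ ┌─┘ │
│↓│               │   │
│ └─────┬─────────┤ ┌─┤
│↳ → → ↓│         │ │ │
├─────┐ │ ╶─┬─╴ ┌─┘ │ │
│     │↓│   │   │   │ │
├───╴ │ └───┤ ╷ │ ╶─┤ │
│     │↳ → ↓│ │ │   │ │
│ ╶───┴───┐ │ │ ├─╴ │ │
│         │↓│ │ │   │ │
│ ┌───┬─╴ │ ╵ ├─┘ ┌─┘ │
│ │   │   │↳ ↓│   │   │
│ ╵ ╷ │ ╶─┴─╴ └───┴─╴ │
│   │ │      ↳ → → → B│
└───┴─┴───────────────┘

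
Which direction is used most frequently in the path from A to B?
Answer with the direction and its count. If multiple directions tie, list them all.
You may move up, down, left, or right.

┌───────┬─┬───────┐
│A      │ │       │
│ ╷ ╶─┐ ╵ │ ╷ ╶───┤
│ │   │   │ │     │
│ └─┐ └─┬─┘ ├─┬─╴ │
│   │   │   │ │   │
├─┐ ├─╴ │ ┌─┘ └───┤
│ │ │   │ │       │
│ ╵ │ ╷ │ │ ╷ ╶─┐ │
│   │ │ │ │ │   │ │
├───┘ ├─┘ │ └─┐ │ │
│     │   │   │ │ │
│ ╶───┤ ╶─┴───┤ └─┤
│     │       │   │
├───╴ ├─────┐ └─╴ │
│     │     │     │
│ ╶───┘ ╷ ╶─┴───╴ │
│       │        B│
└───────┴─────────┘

Directions: right, down, right, down, right, down, left, down, down, left, left, down, right, right, down, left, left, down, right, right, right, up, right, down, right, right, right, right
Counts: {'right': 13, 'down': 9, 'left': 5, 'up': 1}
Most common: right (13 times)

Solution:

┌───────┬─┬───────┐
│A ↓    │ │       │
│ ╷ ╶─┐ ╵ │ ╷ ╶───┤
│ │↳ ↓│   │ │     │
│ └─┐ └─┬─┘ ├─┬─╴ │
│   │↳ ↓│   │ │   │
├─┐ ├─╴ │ ┌─┘ └───┤
│ │ │↓ ↲│ │       │
│ ╵ │ ╷ │ │ ╷ ╶─┐ │
│   │↓│ │ │ │   │ │
├───┘ ├─┘ │ └─┐ │ │
│↓ ← ↲│   │   │ │ │
│ ╶───┤ ╶─┴───┤ └─┤
│↳ → ↓│       │   │
├───╴ ├─────┐ └─╴ │
│↓ ← ↲│↱ ↓  │     │
│ ╶───┘ ╷ ╶─┴───╴ │
│↳ → → ↑│↳ → → → B│
└───────┴─────────┘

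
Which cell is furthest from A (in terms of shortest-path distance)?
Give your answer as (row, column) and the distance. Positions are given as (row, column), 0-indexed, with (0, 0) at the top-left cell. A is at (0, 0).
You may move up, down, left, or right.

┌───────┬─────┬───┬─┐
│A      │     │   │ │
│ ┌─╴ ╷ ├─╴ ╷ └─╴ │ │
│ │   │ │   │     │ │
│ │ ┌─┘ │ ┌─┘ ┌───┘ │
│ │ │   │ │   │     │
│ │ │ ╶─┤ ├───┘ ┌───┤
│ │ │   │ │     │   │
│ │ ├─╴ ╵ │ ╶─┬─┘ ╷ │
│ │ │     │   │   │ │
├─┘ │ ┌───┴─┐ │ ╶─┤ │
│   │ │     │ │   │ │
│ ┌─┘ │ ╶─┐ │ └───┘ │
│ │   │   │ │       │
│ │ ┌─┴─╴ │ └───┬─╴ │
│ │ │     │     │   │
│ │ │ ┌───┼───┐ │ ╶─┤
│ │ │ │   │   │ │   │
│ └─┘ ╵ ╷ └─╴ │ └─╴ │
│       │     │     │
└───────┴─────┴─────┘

Computing BFS distances from A to all cells:
Furthest cell: (0, 9)
Distance: 51 steps

Path from A to the furthest cell:

┌───────┬─────┬───┬─┐
│A → ↓  │     │   │B│
│ ┌─╴ ╷ ├─╴ ╷ └─╴ │ │
│ │↓ ↲│ │   │     │↑│
│ │ ┌─┘ │ ┌─┘ ┌───┘ │
│ │↓│   │ │   │↱ → ↑│
│ │ │ ╶─┤ ├───┘ ┌───┤
│ │↓│   │ │↱ → ↑│   │
│ │ ├─╴ ╵ │ ╶─┬─┘ ╷ │
│ │↓│     │↑ ↰│   │ │
├─┘ │ ┌───┴─┐ │ ╶─┤ │
│↓ ↲│ │↱ → ↓│↑│   │ │
│ ┌─┘ │ ╶─┐ │ └───┘ │
│↓│   │↑ ↰│↓│↑ ← ← ↰│
│ │ ┌─┴─╴ │ └───┬─╴ │
│↓│ │↱ → ↑│↳ → ↓│↱ ↑│
│ │ │ ┌───┼───┐ │ ╶─┤
│↓│ │↑│   │   │↓│↑ ↰│
│ └─┘ ╵ ╷ └─╴ │ └─╴ │
│↳ → ↑  │     │↳ → ↑│
└───────┴─────┴─────┘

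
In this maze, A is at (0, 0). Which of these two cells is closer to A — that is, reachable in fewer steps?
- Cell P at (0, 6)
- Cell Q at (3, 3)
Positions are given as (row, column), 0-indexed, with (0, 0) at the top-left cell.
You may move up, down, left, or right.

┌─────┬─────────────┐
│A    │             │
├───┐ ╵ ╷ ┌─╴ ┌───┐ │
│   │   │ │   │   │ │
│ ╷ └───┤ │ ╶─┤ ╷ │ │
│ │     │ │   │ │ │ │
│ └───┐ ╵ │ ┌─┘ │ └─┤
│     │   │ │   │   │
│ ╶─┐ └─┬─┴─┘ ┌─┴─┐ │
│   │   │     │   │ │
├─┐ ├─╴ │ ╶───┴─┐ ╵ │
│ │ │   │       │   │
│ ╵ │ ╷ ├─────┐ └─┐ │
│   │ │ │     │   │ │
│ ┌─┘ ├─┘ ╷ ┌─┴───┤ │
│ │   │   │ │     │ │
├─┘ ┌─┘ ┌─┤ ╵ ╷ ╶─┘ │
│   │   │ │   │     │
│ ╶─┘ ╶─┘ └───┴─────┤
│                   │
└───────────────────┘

Shortest path A → P at (0, 6): 8 steps
Shortest path A → Q at (3, 3): 10 steps

P is closer (8 steps vs 10 steps).

Path to P:

┌─────┬─────────────┐
│A → ↓│↱ → → P      │
├───┐ ╵ ╷ ┌─╴ ┌───┐ │
│   │↳ ↑│ │   │   │ │
│ ╷ └───┤ │ ╶─┤ ╷ │ │
│ │     │ │   │ │ │ │
│ └───┐ ╵ │ ┌─┘ │ └─┤
│     │   │ │   │   │
│ ╶─┐ └─┬─┴─┘ ┌─┴─┐ │
│   │   │     │   │ │
├─┐ ├─╴ │ ╶───┴─┐ ╵ │
│ │ │   │       │   │
│ ╵ │ ╷ ├─────┐ └─┐ │
│   │ │ │     │   │ │
│ ┌─┘ ├─┘ ╷ ┌─┴───┤ │
│ │   │   │ │     │ │
├─┘ ┌─┘ ┌─┤ ╵ ╷ ╶─┘ │
│   │   │ │   │     │
│ ╶─┘ ╶─┘ └───┴─────┤
│                   │
└───────────────────┘

Path to Q:

┌─────┬─────────────┐
│A → ↓│↱ ↓          │
├───┐ ╵ ╷ ┌─╴ ┌───┐ │
│   │↳ ↑│↓│   │   │ │
│ ╷ └───┤ │ ╶─┤ ╷ │ │
│ │     │↓│   │ │ │ │
│ └───┐ ╵ │ ┌─┘ │ └─┤
│     │Q ↲│ │   │   │
│ ╶─┐ └─┬─┴─┘ ┌─┴─┐ │
│   │   │     │   │ │
├─┐ ├─╴ │ ╶───┴─┐ ╵ │
│ │ │   │       │   │
│ ╵ │ ╷ ├─────┐ └─┐ │
│   │ │ │     │   │ │
│ ┌─┘ ├─┘ ╷ ┌─┴───┤ │
│ │   │   │ │     │ │
├─┘ ┌─┘ ┌─┤ ╵ ╷ ╶─┘ │
│   │   │ │   │     │
│ ╶─┘ ╶─┘ └───┴─────┤
│                   │
└───────────────────┘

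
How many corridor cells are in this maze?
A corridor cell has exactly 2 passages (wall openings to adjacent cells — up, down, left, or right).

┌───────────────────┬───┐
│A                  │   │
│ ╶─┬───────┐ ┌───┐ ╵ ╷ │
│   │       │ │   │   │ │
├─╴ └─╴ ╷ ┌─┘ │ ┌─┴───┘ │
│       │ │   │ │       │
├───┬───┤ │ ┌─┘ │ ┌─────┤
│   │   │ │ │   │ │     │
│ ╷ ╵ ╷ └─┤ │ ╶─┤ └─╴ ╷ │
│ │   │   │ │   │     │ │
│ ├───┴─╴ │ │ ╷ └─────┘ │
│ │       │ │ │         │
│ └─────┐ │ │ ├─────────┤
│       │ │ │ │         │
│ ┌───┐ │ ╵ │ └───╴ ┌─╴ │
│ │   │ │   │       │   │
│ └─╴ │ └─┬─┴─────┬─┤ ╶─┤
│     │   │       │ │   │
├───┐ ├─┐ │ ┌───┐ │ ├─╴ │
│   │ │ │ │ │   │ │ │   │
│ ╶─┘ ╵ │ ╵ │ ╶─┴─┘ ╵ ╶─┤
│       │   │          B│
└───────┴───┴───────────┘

Counting cells with exactly 2 passages:
Total corridor cells: 104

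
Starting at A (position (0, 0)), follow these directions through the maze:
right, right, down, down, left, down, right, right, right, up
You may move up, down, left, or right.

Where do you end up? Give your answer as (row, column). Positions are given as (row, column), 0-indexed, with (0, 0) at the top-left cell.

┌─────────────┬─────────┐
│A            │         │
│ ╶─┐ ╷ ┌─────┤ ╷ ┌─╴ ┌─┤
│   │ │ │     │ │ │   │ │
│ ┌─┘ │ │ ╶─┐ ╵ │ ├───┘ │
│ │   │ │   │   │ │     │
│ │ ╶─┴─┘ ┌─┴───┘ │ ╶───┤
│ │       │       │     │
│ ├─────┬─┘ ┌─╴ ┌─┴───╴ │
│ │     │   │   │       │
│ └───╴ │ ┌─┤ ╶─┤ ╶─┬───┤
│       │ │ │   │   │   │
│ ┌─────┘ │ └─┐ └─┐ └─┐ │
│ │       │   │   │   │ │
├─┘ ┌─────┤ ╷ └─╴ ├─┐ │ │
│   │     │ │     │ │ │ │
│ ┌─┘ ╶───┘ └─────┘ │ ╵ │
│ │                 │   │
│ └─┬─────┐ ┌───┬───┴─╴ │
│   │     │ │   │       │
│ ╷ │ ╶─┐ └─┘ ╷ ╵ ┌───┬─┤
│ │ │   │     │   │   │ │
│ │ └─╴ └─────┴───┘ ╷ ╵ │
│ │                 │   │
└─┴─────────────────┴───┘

Following directions step by step:
Start: (0, 0)
  right: (0, 0) → (0, 1)
  right: (0, 1) → (0, 2)
  down: (0, 2) → (1, 2)
  down: (1, 2) → (2, 2)
  left: (2, 2) → (2, 1)
  down: (2, 1) → (3, 1)
  right: (3, 1) → (3, 2)
  right: (3, 2) → (3, 3)
  right: (3, 3) → (3, 4)
  up: (3, 4) → (2, 4)
Final position: (2, 4)

Path taken:

┌─────────────┬─────────┐
│A → ↓        │         │
│ ╶─┐ ╷ ┌─────┤ ╷ ┌─╴ ┌─┤
│   │↓│ │     │ │ │   │ │
│ ┌─┘ │ │ ╶─┐ ╵ │ ├───┘ │
│ │↓ ↲│ │B  │   │ │     │
│ │ ╶─┴─┘ ┌─┴───┘ │ ╶───┤
│ │↳ → → ↑│       │     │
│ ├─────┬─┘ ┌─╴ ┌─┴───╴ │
│ │     │   │   │       │
│ └───╴ │ ┌─┤ ╶─┤ ╶─┬───┤
│       │ │ │   │   │   │
│ ┌─────┘ │ └─┐ └─┐ └─┐ │
│ │       │   │   │   │ │
├─┘ ┌─────┤ ╷ └─╴ ├─┐ │ │
│   │     │ │     │ │ │ │
│ ┌─┘ ╶───┘ └─────┘ │ ╵ │
│ │                 │   │
│ └─┬─────┐ ┌───┬───┴─╴ │
│   │     │ │   │       │
│ ╷ │ ╶─┐ └─┘ ╷ ╵ ┌───┬─┤
│ │ │   │     │   │   │ │
│ │ └─╴ └─────┴───┘ ╷ ╵ │
│ │                 │   │
└─┴─────────────────┴───┘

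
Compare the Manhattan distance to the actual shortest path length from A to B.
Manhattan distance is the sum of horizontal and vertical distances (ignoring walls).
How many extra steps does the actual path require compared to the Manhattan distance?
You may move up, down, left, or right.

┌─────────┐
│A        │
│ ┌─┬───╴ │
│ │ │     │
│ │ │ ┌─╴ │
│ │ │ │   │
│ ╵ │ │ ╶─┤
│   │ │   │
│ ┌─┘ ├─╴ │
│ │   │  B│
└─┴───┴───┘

Manhattan distance: |4 - 0| + |4 - 0| = 8
Actual path length: 10
Extra steps: 10 - 8 = 2

Solution:

┌─────────┐
│A → → → ↓│
│ ┌─┬───╴ │
│ │ │    ↓│
│ │ │ ┌─╴ │
│ │ │ │↓ ↲│
│ ╵ │ │ ╶─┤
│   │ │↳ ↓│
│ ┌─┘ ├─╴ │
│ │   │  B│
└─┴───┴───┘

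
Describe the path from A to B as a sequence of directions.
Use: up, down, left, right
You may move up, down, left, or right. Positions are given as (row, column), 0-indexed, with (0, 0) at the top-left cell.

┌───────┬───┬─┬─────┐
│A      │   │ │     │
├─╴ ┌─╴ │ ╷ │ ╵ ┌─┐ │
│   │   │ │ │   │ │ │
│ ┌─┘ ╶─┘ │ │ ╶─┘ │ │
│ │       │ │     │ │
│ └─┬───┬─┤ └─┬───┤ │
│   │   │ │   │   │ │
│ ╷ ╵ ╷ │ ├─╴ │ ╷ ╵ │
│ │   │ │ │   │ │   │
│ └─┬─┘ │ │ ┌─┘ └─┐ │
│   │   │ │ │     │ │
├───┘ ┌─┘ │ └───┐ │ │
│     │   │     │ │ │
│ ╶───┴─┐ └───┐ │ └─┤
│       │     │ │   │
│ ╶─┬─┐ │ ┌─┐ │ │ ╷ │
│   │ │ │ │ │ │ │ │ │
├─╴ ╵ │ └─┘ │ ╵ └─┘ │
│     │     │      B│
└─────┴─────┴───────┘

Finding the path and converting it to directions:
Path through cells: (0,0) → (0,1) → (0,2) → (0,3) → (1,3) → (1,2) → (2,2) → (2,3) → (2,4) → (1,4) → (0,4) → (0,5) → (1,5) → (2,5) → (3,5) → (3,6) → (4,6) → (4,5) → (5,5) → (6,5) → (6,6) → (6,7) → (7,7) → (8,7) → (9,7) → (9,8) → (9,9)
Directions: right, right, right, down, left, down, right, right, up, up, right, down, down, down, right, down, left, down, down, right, right, down, down, down, right, right

Solution:

┌───────┬───┬─┬─────┐
│A → → ↓│↱ ↓│ │     │
├─╴ ┌─╴ │ ╷ │ ╵ ┌─┐ │
│   │↓ ↲│↑│↓│   │ │ │
│ ┌─┘ ╶─┘ │ │ ╶─┘ │ │
│ │  ↳ → ↑│↓│     │ │
│ └─┬───┬─┤ └─┬───┤ │
│   │   │ │↳ ↓│   │ │
│ ╷ ╵ ╷ │ ├─╴ │ ╷ ╵ │
│ │   │ │ │↓ ↲│ │   │
│ └─┬─┘ │ │ ┌─┘ └─┐ │
│   │   │ │↓│     │ │
├───┘ ┌─┘ │ └───┐ │ │
│     │   │↳ → ↓│ │ │
│ ╶───┴─┐ └───┐ │ └─┤
│       │     │↓│   │
│ ╶─┬─┐ │ ┌─┐ │ │ ╷ │
│   │ │ │ │ │ │↓│ │ │
├─╴ ╵ │ └─┘ │ ╵ └─┘ │
│     │     │  ↳ → B│
└─────┴─────┴───────┘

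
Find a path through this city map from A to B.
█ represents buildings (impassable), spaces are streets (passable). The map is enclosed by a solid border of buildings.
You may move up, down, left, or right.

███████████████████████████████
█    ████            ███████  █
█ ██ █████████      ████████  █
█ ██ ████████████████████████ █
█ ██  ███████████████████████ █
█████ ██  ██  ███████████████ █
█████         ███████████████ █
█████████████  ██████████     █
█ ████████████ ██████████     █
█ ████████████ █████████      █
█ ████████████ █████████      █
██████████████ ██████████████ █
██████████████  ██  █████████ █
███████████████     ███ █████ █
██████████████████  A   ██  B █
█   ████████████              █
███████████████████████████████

Finding the shortest path from A to B:
Movement: cardinal only
Path length: 10 steps
Directions: down → right → right → right → right → right → right → up → right → right

Solution:

███████████████████████████████
█    ████            ███████  █
█ ██ █████████      ████████  █
█ ██ ████████████████████████ █
█ ██  ███████████████████████ █
█████ ██  ██  ███████████████ █
█████         ███████████████ █
█████████████  ██████████     █
█ ████████████ ██████████     █
█ ████████████ █████████      █
█ ████████████ █████████      █
██████████████ ██████████████ █
██████████████  ██  █████████ █
███████████████     ███ █████ █
██████████████████  A   ██↱→B █
█   ████████████    ↳→→→→→↑   █
███████████████████████████████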